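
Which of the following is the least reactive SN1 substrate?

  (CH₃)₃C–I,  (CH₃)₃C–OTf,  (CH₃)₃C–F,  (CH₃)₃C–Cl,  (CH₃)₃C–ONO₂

Identical carbon frameworks mean the comparison reduces to leaving-group quality.
Leaving-group ability tracks the stability of the departed species; conjugate-acid pKₐ is the usual yardstick (lower pKₐ → better LG).
(CH₃)₃C–OTf loses OTf⁻: pKₐ(CF₃SO₃H (triflic acid)) ≈ -14
(CH₃)₃C–I loses I⁻: pKₐ(HI) ≈ -10
(CH₃)₃C–Cl loses Cl⁻: pKₐ(HCl) ≈ -7
(CH₃)₃C–ONO₂ loses NO₃⁻: pKₐ(HNO₃) ≈ -1.3
(CH₃)₃C–F loses F⁻: pKₐ(HF) ≈ 3.2

(CH₃)₃C–F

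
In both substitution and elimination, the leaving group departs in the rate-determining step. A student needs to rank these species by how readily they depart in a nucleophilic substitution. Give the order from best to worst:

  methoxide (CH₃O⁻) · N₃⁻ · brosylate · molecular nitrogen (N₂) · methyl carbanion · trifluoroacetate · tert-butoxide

molecular nitrogen (N₂) > brosylate > trifluoroacetate > N₃⁻ > methoxide (CH₃O⁻) > tert-butoxide > methyl carbanion

molecular nitrogen (N₂): no meaningful conjugate acid; N₂ departs as an exceptionally stable neutral molecule
brosylate: pKₐ(p-BrC₆H₄SO₃H) ≈ -2.8
trifluoroacetate: pKₐ(CF₃COOH) ≈ 0.2 — strongly electron-withdrawing CF₃ stabilises the carboxylate
N₃⁻: pKₐ(HN₃) ≈ 4.7 — linear, resonance-stabilised
methoxide (CH₃O⁻): pKₐ(CH₃OH) ≈ 15.5 — strong base; alkoxides do not leave unassisted
tert-butoxide: pKₐ(t-BuOH) ≈ 18
methyl carbanion: pKₐ(CH₄) ≈ 48 — unstabilised carbanion; the worst conceivable leaving group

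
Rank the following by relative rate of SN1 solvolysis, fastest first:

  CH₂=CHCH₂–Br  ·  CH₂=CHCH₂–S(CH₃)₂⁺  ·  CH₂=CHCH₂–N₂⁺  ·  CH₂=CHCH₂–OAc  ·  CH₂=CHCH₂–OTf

Same R in every case — rank the leaving groups.
Leaving-group ability tracks the stability of the departed species; conjugate-acid pKₐ is the usual yardstick (lower pKₐ → better LG).
CH₂=CHCH₂–N₂⁺ loses N₂: no meaningful conjugate acid; N₂ departs as an exceptionally stable neutral molecule
CH₂=CHCH₂–OTf loses OTf⁻: pKₐ(CF₃SO₃H (triflic acid)) ≈ -14
CH₂=CHCH₂–Br loses Br⁻: pKₐ(HBr) ≈ -9
CH₂=CHCH₂–S(CH₃)₂⁺ loses SR'₂: pKₐ(R'₂SH⁺) ≈ -7
CH₂=CHCH₂–OAc loses AcO⁻: pKₐ(CH₃COOH) ≈ 4.8

CH₂=CHCH₂–N₂⁺ > CH₂=CHCH₂–OTf > CH₂=CHCH₂–Br > CH₂=CHCH₂–S(CH₃)₂⁺ > CH₂=CHCH₂–OAc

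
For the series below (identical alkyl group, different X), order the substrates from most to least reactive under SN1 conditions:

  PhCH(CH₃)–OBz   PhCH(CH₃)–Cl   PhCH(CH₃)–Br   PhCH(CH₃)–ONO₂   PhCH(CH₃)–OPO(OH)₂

Same R in every case — rank the leaving groups.
A good leaving group is a weak base: the lower the pKₐ of its conjugate acid, the more readily it departs.
PhCH(CH₃)–Br loses Br⁻: pKₐ(HBr) ≈ -9
PhCH(CH₃)–Cl loses Cl⁻: pKₐ(HCl) ≈ -7
PhCH(CH₃)–ONO₂ loses NO₃⁻: pKₐ(HNO₃) ≈ -1.3
PhCH(CH₃)–OPO(OH)₂ loses H₂PO₄⁻: pKₐ(H₃PO₄) ≈ 2.1
PhCH(CH₃)–OBz loses PhCOO⁻: pKₐ(C₆H₅COOH) ≈ 4.2

PhCH(CH₃)–Br > PhCH(CH₃)–Cl > PhCH(CH₃)–ONO₂ > PhCH(CH₃)–OPO(OH)₂ > PhCH(CH₃)–OBz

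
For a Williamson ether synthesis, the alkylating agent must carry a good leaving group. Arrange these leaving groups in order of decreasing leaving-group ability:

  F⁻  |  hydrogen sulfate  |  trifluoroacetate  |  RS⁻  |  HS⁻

hydrogen sulfate > trifluoroacetate > F⁻ > HS⁻ > RS⁻

Rank by basicity of the departing species: weakest base leaves most easily.
hydrogen sulfate: pKₐ(H₂SO₄) ≈ -3 — conjugate base of a strong mineral acid
trifluoroacetate: pKₐ(CF₃COOH) ≈ 0.2
F⁻: pKₐ(HF) ≈ 3.2 — small and strongly basic; the poor halide leaving group
HS⁻: pKₐ(H₂S) ≈ 7
RS⁻: pKₐ(RSH (a thiol)) ≈ 10.5 — moderately basic; rarely leaves without activation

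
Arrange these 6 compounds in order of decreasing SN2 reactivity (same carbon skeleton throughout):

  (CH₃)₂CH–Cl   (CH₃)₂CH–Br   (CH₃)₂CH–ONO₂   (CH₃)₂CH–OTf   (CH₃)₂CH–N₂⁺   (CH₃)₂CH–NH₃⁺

(CH₃)₂CH–N₂⁺ > (CH₃)₂CH–OTf > (CH₃)₂CH–Br > (CH₃)₂CH–Cl > (CH₃)₂CH–ONO₂ > (CH₃)₂CH–NH₃⁺

Identical carbon frameworks mean the comparison reduces to leaving-group quality.
Rank by basicity of the departing species: weakest base leaves most easily.
(CH₃)₂CH–N₂⁺ loses N₂: no meaningful conjugate acid; N₂ departs as an exceptionally stable neutral molecule
(CH₃)₂CH–OTf loses OTf⁻: pKₐ(CF₃SO₃H (triflic acid)) ≈ -14
(CH₃)₂CH–Br loses Br⁻: pKₐ(HBr) ≈ -9
(CH₃)₂CH–Cl loses Cl⁻: pKₐ(HCl) ≈ -7
(CH₃)₂CH–ONO₂ loses NO₃⁻: pKₐ(HNO₃) ≈ -1.3
(CH₃)₂CH–NH₃⁺ loses NH₃: pKₐ(NH₄⁺) ≈ 9.2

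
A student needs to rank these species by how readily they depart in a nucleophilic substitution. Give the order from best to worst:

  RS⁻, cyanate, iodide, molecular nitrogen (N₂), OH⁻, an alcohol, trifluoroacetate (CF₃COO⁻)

A good leaving group is a weak base: the lower the pKₐ of its conjugate acid, the more readily it departs.
molecular nitrogen (N₂): no meaningful conjugate acid; N₂ departs as an exceptionally stable neutral molecule
iodide: pKₐ(HI) ≈ -10 — large, highly polarisable; very weak base
an alcohol: pKₐ(R'OH₂⁺) ≈ -2.4 — neutral; leaves from a protonated ether (an oxonium ion, R–O(H)R'⁺)
trifluoroacetate (CF₃COO⁻): pKₐ(CF₃COOH) ≈ 0.2
cyanate: pKₐ(HOCN) ≈ 3.5
RS⁻: pKₐ(RSH (a thiol)) ≈ 10.5
OH⁻: pKₐ(H₂O) ≈ 15.7

molecular nitrogen (N₂) > iodide > an alcohol > trifluoroacetate (CF₃COO⁻) > cyanate > RS⁻ > OH⁻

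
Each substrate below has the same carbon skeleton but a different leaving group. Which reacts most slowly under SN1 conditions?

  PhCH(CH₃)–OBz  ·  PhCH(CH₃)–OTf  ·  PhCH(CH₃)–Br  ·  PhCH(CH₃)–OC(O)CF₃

Same R in every case — rank the leaving groups.
The more stable X⁻ (or X) is on its own — i.e. the weaker a base it is — the better a leaving group it makes.
PhCH(CH₃)–OTf loses OTf⁻: pKₐ(CF₃SO₃H (triflic acid)) ≈ -14
PhCH(CH₃)–Br loses Br⁻: pKₐ(HBr) ≈ -9
PhCH(CH₃)–OC(O)CF₃ loses CF₃COO⁻: pKₐ(CF₃COOH) ≈ 0.2
PhCH(CH₃)–OBz loses PhCOO⁻: pKₐ(C₆H₅COOH) ≈ 4.2

PhCH(CH₃)–OBz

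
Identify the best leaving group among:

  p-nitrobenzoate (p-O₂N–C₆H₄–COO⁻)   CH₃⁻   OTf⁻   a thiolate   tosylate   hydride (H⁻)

OTf⁻

The more stable X⁻ (or X) is on its own — i.e. the weaker a base it is — the better a leaving group it makes.
OTf⁻: pKₐ(CF₃SO₃H (triflic acid)) ≈ -14
tosylate: pKₐ(p-CH₃C₆H₄SO₃H (TsOH)) ≈ -2.8
p-nitrobenzoate (p-O₂N–C₆H₄–COO⁻): pKₐ(p-nitrobenzoic acid) ≈ 3.4
a thiolate: pKₐ(RSH (a thiol)) ≈ 10.5
hydride (H⁻): pKₐ(H₂) ≈ 36
CH₃⁻: pKₐ(CH₄) ≈ 48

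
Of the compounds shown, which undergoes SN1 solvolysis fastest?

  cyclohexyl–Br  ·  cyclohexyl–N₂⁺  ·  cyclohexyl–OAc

cyclohexyl–N₂⁺

With the same alkyl group throughout, only the leaving group differentiates the rates.
Leaving-group ability tracks the stability of the departed species; conjugate-acid pKₐ is the usual yardstick (lower pKₐ → better LG).
cyclohexyl–N₂⁺ loses N₂: no meaningful conjugate acid; N₂ departs as an exceptionally stable neutral molecule
cyclohexyl–Br loses Br⁻: pKₐ(HBr) ≈ -9
cyclohexyl–OAc loses AcO⁻: pKₐ(CH₃COOH) ≈ 4.8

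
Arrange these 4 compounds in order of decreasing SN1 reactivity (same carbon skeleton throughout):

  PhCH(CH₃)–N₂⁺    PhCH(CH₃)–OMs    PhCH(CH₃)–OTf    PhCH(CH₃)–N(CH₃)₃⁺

The skeletons are identical, so relative rate is governed entirely by leaving-group ability.
Rank by basicity of the departing species: weakest base leaves most easily.
PhCH(CH₃)–N₂⁺ loses N₂: no meaningful conjugate acid; N₂ departs as an exceptionally stable neutral molecule
PhCH(CH₃)–OTf loses OTf⁻: pKₐ(CF₃SO₃H (triflic acid)) ≈ -14
PhCH(CH₃)–OMs loses OMs⁻: pKₐ(CH₃SO₃H (MsOH)) ≈ -1.9
PhCH(CH₃)–N(CH₃)₃⁺ loses NR'₃: pKₐ(R'₃NH⁺) ≈ 10.7

PhCH(CH₃)–N₂⁺ > PhCH(CH₃)–OTf > PhCH(CH₃)–OMs > PhCH(CH₃)–N(CH₃)₃⁺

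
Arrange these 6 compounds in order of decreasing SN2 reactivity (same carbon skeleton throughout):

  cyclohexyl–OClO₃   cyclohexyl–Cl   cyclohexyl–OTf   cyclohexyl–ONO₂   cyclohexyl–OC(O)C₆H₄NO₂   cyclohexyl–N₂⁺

Same R in every case — rank the leaving groups.
Rank by basicity of the departing species: weakest base leaves most easily.
cyclohexyl–N₂⁺ loses N₂: no meaningful conjugate acid; N₂ departs as an exceptionally stable neutral molecule
cyclohexyl–OTf loses OTf⁻: pKₐ(CF₃SO₃H (triflic acid)) ≈ -14
cyclohexyl–OClO₃ loses ClO₄⁻: pKₐ(HClO₄) ≈ -10
cyclohexyl–Cl loses Cl⁻: pKₐ(HCl) ≈ -7
cyclohexyl–ONO₂ loses NO₃⁻: pKₐ(HNO₃) ≈ -1.3
cyclohexyl–OC(O)C₆H₄NO₂ loses p-O₂N–C₆H₄–COO⁻: pKₐ(p-nitrobenzoic acid) ≈ 3.4

cyclohexyl–N₂⁺ > cyclohexyl–OTf > cyclohexyl–OClO₃ > cyclohexyl–Cl > cyclohexyl–ONO₂ > cyclohexyl–OC(O)C₆H₄NO₂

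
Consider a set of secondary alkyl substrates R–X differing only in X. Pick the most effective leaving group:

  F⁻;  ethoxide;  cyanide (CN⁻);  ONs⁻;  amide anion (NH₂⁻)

ONs⁻

The more stable X⁻ (or X) is on its own — i.e. the weaker a base it is — the better a leaving group it makes.
ONs⁻: pKₐ(p-O₂NC₆H₄SO₃H) ≈ -3.5
F⁻: pKₐ(HF) ≈ 3.2
cyanide (CN⁻): pKₐ(HCN) ≈ 9.2
ethoxide: pKₐ(CH₃CH₂OH) ≈ 16
amide anion (NH₂⁻): pKₐ(NH₃) ≈ 38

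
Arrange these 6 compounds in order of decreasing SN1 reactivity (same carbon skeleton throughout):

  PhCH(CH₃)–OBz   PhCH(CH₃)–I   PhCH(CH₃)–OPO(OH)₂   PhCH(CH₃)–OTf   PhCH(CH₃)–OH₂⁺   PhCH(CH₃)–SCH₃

Same R in every case — rank the leaving groups.
Rank by basicity of the departing species: weakest base leaves most easily.
PhCH(CH₃)–OTf loses OTf⁻: pKₐ(CF₃SO₃H (triflic acid)) ≈ -14
PhCH(CH₃)–I loses I⁻: pKₐ(HI) ≈ -10
PhCH(CH₃)–OH₂⁺ loses H₂O: pKₐ(H₃O⁺) ≈ -1.7
PhCH(CH₃)–OPO(OH)₂ loses H₂PO₄⁻: pKₐ(H₃PO₄) ≈ 2.1
PhCH(CH₃)–OBz loses PhCOO⁻: pKₐ(C₆H₅COOH) ≈ 4.2
PhCH(CH₃)–SCH₃ loses RS⁻: pKₐ(RSH (a thiol)) ≈ 10.5

PhCH(CH₃)–OTf > PhCH(CH₃)–I > PhCH(CH₃)–OH₂⁺ > PhCH(CH₃)–OPO(OH)₂ > PhCH(CH₃)–OBz > PhCH(CH₃)–SCH₃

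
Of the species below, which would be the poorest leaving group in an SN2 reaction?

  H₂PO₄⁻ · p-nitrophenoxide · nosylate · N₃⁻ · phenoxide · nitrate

phenoxide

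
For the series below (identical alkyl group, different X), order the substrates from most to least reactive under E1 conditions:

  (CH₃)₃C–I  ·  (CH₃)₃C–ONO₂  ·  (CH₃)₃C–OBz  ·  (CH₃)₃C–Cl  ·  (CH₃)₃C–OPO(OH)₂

(CH₃)₃C–I > (CH₃)₃C–Cl > (CH₃)₃C–ONO₂ > (CH₃)₃C–OPO(OH)₂ > (CH₃)₃C–OBz

The skeletons are identical, so relative rate is governed entirely by leaving-group ability.
Leaving-group ability tracks the stability of the departed species; conjugate-acid pKₐ is the usual yardstick (lower pKₐ → better LG).
(CH₃)₃C–I loses I⁻: pKₐ(HI) ≈ -10
(CH₃)₃C–Cl loses Cl⁻: pKₐ(HCl) ≈ -7
(CH₃)₃C–ONO₂ loses NO₃⁻: pKₐ(HNO₃) ≈ -1.3
(CH₃)₃C–OPO(OH)₂ loses H₂PO₄⁻: pKₐ(H₃PO₄) ≈ 2.1
(CH₃)₃C–OBz loses PhCOO⁻: pKₐ(C₆H₅COOH) ≈ 4.2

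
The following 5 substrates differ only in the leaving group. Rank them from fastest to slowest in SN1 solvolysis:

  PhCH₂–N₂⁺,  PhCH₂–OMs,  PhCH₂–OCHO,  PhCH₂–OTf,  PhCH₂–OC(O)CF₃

PhCH₂–N₂⁺ > PhCH₂–OTf > PhCH₂–OMs > PhCH₂–OC(O)CF₃ > PhCH₂–OCHO

Same R in every case — rank the leaving groups.
The more stable X⁻ (or X) is on its own — i.e. the weaker a base it is — the better a leaving group it makes.
PhCH₂–N₂⁺ loses N₂: no meaningful conjugate acid; N₂ departs as an exceptionally stable neutral molecule
PhCH₂–OTf loses OTf⁻: pKₐ(CF₃SO₃H (triflic acid)) ≈ -14
PhCH₂–OMs loses OMs⁻: pKₐ(CH₃SO₃H (MsOH)) ≈ -1.9
PhCH₂–OC(O)CF₃ loses CF₃COO⁻: pKₐ(CF₃COOH) ≈ 0.2
PhCH₂–OCHO loses HCOO⁻: pKₐ(HCOOH) ≈ 3.8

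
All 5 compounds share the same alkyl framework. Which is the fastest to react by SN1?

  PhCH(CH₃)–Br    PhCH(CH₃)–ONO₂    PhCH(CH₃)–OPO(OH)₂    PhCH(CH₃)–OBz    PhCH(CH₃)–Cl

Identical carbon frameworks mean the comparison reduces to leaving-group quality.
The more stable X⁻ (or X) is on its own — i.e. the weaker a base it is — the better a leaving group it makes.
PhCH(CH₃)–Br loses Br⁻: pKₐ(HBr) ≈ -9
PhCH(CH₃)–Cl loses Cl⁻: pKₐ(HCl) ≈ -7
PhCH(CH₃)–ONO₂ loses NO₃⁻: pKₐ(HNO₃) ≈ -1.3
PhCH(CH₃)–OPO(OH)₂ loses H₂PO₄⁻: pKₐ(H₃PO₄) ≈ 2.1
PhCH(CH₃)–OBz loses PhCOO⁻: pKₐ(C₆H₅COOH) ≈ 4.2

PhCH(CH₃)–Br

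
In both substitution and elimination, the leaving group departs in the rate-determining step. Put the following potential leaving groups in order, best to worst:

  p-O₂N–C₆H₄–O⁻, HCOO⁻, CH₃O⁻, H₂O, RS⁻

H₂O > HCOO⁻ > p-O₂N–C₆H₄–O⁻ > RS⁻ > CH₃O⁻

The more stable X⁻ (or X) is on its own — i.e. the weaker a base it is — the better a leaving group it makes.
H₂O: pKₐ(H₃O⁺) ≈ -1.7 — neutral; leaves from a protonated alcohol (R–OH₂⁺)
HCOO⁻: pKₐ(HCOOH) ≈ 3.8 — resonance-stabilised carboxylate
p-O₂N–C₆H₄–O⁻: pKₐ(p-nitrophenol) ≈ 7.2 — nitro group delocalises the charge; the classic chromogenic LG
RS⁻: pKₐ(RSH (a thiol)) ≈ 10.5
CH₃O⁻: pKₐ(CH₃OH) ≈ 15.5 — strong base; alkoxides do not leave unassisted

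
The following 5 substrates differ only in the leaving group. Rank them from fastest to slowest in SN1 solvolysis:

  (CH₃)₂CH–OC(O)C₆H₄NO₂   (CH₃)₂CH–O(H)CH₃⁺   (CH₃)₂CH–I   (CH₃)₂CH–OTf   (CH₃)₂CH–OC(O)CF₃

(CH₃)₂CH–OTf > (CH₃)₂CH–I > (CH₃)₂CH–O(H)CH₃⁺ > (CH₃)₂CH–OC(O)CF₃ > (CH₃)₂CH–OC(O)C₆H₄NO₂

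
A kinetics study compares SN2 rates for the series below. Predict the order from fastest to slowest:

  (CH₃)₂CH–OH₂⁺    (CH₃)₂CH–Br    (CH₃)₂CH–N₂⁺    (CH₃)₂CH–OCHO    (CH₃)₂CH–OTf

(CH₃)₂CH–N₂⁺ > (CH₃)₂CH–OTf > (CH₃)₂CH–Br > (CH₃)₂CH–OH₂⁺ > (CH₃)₂CH–OCHO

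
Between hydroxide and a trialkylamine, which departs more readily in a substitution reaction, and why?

a trialkylamine

a trialkylamine is the better leaving group.
pKₐ(R'₃NH⁺) ≈ 10.7 versus pKₐ(H₂O) ≈ 15.7: a trialkylamine is the much weaker base.
Neutral but still a fairly strong base; Hofmann-elimination LG.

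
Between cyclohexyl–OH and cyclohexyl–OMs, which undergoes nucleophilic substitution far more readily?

cyclohexyl–OMs

From cyclohexyl–OH the departing group would be OH⁻ (pKₐ(H₂O) ≈ 15.7). Strong base; essentially never leaves without prior activation.
From cyclohexyl–OMs the leaving group is OMs⁻ (pKₐ(CH₃SO₃H (MsOH)) ≈ -1.9). Resonance-delocalised alkanesulfonate.
(In practice cyclohexyl–OMs is made from cyclohexyl–OH by treatment with MsCl / Et₃N, converting the hydroxyl into a mesylate.)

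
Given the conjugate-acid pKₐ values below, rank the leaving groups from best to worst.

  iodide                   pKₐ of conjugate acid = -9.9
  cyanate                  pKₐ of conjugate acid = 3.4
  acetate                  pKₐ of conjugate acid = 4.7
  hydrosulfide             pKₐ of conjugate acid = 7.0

iodide > cyanate > acetate > hydrosulfide

Lower conjugate-acid pKₐ ⇒ weaker base ⇒ better leaving group.
Sorting by the given values: iodide (-9.9), cyanate (3.4), acetate (4.7), hydrosulfide (7.0).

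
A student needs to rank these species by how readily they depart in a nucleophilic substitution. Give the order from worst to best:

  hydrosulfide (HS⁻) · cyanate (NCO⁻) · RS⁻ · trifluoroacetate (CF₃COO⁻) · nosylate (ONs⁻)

RS⁻ < hydrosulfide (HS⁻) < cyanate (NCO⁻) < trifluoroacetate (CF₃COO⁻) < nosylate (ONs⁻)

A good leaving group is a weak base: the lower the pKₐ of its conjugate acid, the more readily it departs.
nosylate (ONs⁻): pKₐ(p-O₂NC₆H₄SO₃H) ≈ -3.5 — p-nitro group further stabilises the sulfonate
trifluoroacetate (CF₃COO⁻): pKₐ(CF₃COOH) ≈ 0.2
cyanate (NCO⁻): pKₐ(HOCN) ≈ 3.5
hydrosulfide (HS⁻): pKₐ(H₂S) ≈ 7 — larger and more polarisable than the oxygen analogue
RS⁻: pKₐ(RSH (a thiol)) ≈ 10.5
The question asks for worst first, so the sequence is read in increasing leaving-group ability.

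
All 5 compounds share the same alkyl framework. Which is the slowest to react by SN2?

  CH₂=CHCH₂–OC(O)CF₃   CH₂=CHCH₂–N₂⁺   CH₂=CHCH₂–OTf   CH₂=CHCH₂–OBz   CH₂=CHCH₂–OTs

CH₂=CHCH₂–OBz

Identical carbon frameworks mean the comparison reduces to leaving-group quality.
A good leaving group is a weak base: the lower the pKₐ of its conjugate acid, the more readily it departs.
CH₂=CHCH₂–N₂⁺ loses N₂: no meaningful conjugate acid; N₂ departs as an exceptionally stable neutral molecule
CH₂=CHCH₂–OTf loses OTf⁻: pKₐ(CF₃SO₃H (triflic acid)) ≈ -14
CH₂=CHCH₂–OTs loses OTs⁻: pKₐ(p-CH₃C₆H₄SO₃H (TsOH)) ≈ -2.8
CH₂=CHCH₂–OC(O)CF₃ loses CF₃COO⁻: pKₐ(CF₃COOH) ≈ 0.2
CH₂=CHCH₂–OBz loses PhCOO⁻: pKₐ(C₆H₅COOH) ≈ 4.2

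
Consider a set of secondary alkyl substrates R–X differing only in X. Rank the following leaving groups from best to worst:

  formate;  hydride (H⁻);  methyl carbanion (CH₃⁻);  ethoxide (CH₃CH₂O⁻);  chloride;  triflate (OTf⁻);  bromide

triflate (OTf⁻) > bromide > chloride > formate > ethoxide (CH₃CH₂O⁻) > hydride (H⁻) > methyl carbanion (CH₃⁻)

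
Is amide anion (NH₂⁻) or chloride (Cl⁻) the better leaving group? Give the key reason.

chloride (Cl⁻)

chloride (Cl⁻) is the better leaving group.
pKₐ(HCl) ≈ -7 versus pKₐ(NH₃) ≈ 38: chloride (Cl⁻) is the much weaker base.
Moderately weak base.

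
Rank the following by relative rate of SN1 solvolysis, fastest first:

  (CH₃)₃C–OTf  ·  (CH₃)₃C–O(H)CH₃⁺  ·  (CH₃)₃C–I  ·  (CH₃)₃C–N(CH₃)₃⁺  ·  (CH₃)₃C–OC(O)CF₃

(CH₃)₃C–OTf > (CH₃)₃C–I > (CH₃)₃C–O(H)CH₃⁺ > (CH₃)₃C–OC(O)CF₃ > (CH₃)₃C–N(CH₃)₃⁺

Identical carbon frameworks mean the comparison reduces to leaving-group quality.
The more stable X⁻ (or X) is on its own — i.e. the weaker a base it is — the better a leaving group it makes.
(CH₃)₃C–OTf loses OTf⁻: pKₐ(CF₃SO₃H (triflic acid)) ≈ -14
(CH₃)₃C–I loses I⁻: pKₐ(HI) ≈ -10
(CH₃)₃C–O(H)CH₃⁺ loses R'OH: pKₐ(R'OH₂⁺) ≈ -2.4
(CH₃)₃C–OC(O)CF₃ loses CF₃COO⁻: pKₐ(CF₃COOH) ≈ 0.2
(CH₃)₃C–N(CH₃)₃⁺ loses NR'₃: pKₐ(R'₃NH⁺) ≈ 10.7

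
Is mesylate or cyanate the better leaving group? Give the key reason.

mesylate

mesylate is the better leaving group.
pKₐ(CH₃SO₃H (MsOH)) ≈ -1.9 versus pKₐ(HOCN) ≈ 3.5: mesylate is the much weaker base.
Resonance-delocalised alkanesulfonate.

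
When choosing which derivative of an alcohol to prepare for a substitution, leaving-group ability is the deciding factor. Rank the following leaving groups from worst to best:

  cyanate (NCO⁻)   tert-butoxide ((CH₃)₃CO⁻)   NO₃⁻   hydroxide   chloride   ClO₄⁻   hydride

Leaving-group ability tracks the stability of the departed species; conjugate-acid pKₐ is the usual yardstick (lower pKₐ → better LG).
ClO₄⁻: pKₐ(HClO₄) ≈ -10
chloride: pKₐ(HCl) ≈ -7 — moderately weak base
NO₃⁻: pKₐ(HNO₃) ≈ -1.3 — resonance-delocalised over three oxygens
cyanate (NCO⁻): pKₐ(HOCN) ≈ 3.5 — resonance between N and O
hydroxide: pKₐ(H₂O) ≈ 15.7 — strong base; essentially never leaves without prior activation
tert-butoxide ((CH₃)₃CO⁻): pKₐ(t-BuOH) ≈ 18
hydride: pKₐ(H₂) ≈ 36 — extremely strong base; leaves only in special hydride-transfer contexts
Reversing gives the worst-to-best order requested.

hydride < tert-butoxide ((CH₃)₃CO⁻) < hydroxide < cyanate (NCO⁻) < NO₃⁻ < chloride < ClO₄⁻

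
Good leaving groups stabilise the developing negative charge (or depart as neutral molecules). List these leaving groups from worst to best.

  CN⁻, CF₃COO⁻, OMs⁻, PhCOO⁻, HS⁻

CN⁻ < HS⁻ < PhCOO⁻ < CF₃COO⁻ < OMs⁻

Rank by basicity of the departing species: weakest base leaves most easily.
OMs⁻: pKₐ(CH₃SO₃H (MsOH)) ≈ -1.9 — resonance-delocalised alkanesulfonate
CF₃COO⁻: pKₐ(CF₃COOH) ≈ 0.2 — strongly electron-withdrawing CF₃ stabilises the carboxylate
PhCOO⁻: pKₐ(C₆H₅COOH) ≈ 4.2 — aryl carboxylate
HS⁻: pKₐ(H₂S) ≈ 7
CN⁻: pKₐ(HCN) ≈ 9.2
The question asks for worst first, so the sequence is read in increasing leaving-group ability.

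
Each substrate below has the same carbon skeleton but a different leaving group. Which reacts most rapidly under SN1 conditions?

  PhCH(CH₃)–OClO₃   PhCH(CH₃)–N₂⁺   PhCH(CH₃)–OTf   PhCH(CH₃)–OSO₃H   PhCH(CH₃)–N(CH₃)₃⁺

PhCH(CH₃)–N₂⁺

Identical carbon frameworks mean the comparison reduces to leaving-group quality.
Leaving-group ability tracks the stability of the departed species; conjugate-acid pKₐ is the usual yardstick (lower pKₐ → better LG).
PhCH(CH₃)–N₂⁺ loses N₂: no meaningful conjugate acid; N₂ departs as an exceptionally stable neutral molecule
PhCH(CH₃)–OTf loses OTf⁻: pKₐ(CF₃SO₃H (triflic acid)) ≈ -14
PhCH(CH₃)–OClO₃ loses ClO₄⁻: pKₐ(HClO₄) ≈ -10
PhCH(CH₃)–OSO₃H loses HSO₄⁻: pKₐ(H₂SO₄) ≈ -3
PhCH(CH₃)–N(CH₃)₃⁺ loses NR'₃: pKₐ(R'₃NH⁺) ≈ 10.7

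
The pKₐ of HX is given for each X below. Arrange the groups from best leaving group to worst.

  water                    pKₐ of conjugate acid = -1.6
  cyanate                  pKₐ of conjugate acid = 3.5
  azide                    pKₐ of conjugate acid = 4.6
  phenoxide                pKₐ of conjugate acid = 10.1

water > cyanate > azide > phenoxide

Lower conjugate-acid pKₐ ⇒ weaker base ⇒ better leaving group.
Sorting by the given values: water (-1.6), cyanate (3.5), azide (4.6), phenoxide (10.1).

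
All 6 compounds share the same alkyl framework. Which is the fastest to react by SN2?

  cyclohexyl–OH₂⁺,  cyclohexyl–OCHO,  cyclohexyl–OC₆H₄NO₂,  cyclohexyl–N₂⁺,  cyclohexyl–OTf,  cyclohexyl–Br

Identical carbon frameworks mean the comparison reduces to leaving-group quality.
Leaving-group ability tracks the stability of the departed species; conjugate-acid pKₐ is the usual yardstick (lower pKₐ → better LG).
cyclohexyl–N₂⁺ loses N₂: no meaningful conjugate acid; N₂ departs as an exceptionally stable neutral molecule
cyclohexyl–OTf loses OTf⁻: pKₐ(CF₃SO₃H (triflic acid)) ≈ -14
cyclohexyl–Br loses Br⁻: pKₐ(HBr) ≈ -9
cyclohexyl–OH₂⁺ loses H₂O: pKₐ(H₃O⁺) ≈ -1.7
cyclohexyl–OCHO loses HCOO⁻: pKₐ(HCOOH) ≈ 3.8
cyclohexyl–OC₆H₄NO₂ loses p-O₂N–C₆H₄–O⁻: pKₐ(p-nitrophenol) ≈ 7.2

cyclohexyl–N₂⁺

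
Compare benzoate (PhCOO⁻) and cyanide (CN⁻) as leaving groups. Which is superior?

benzoate (PhCOO⁻) is the better leaving group.
pKₐ(C₆H₅COOH) ≈ 4.2 versus pKₐ(HCN) ≈ 9.2: benzoate (PhCOO⁻) is the much weaker base.
Aryl carboxylate.

benzoate (PhCOO⁻)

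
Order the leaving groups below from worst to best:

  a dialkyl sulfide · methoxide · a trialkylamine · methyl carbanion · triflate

triflate: pKₐ(CF₃SO₃H (triflic acid)) ≈ -14
a dialkyl sulfide: pKₐ(R'₂SH⁺) ≈ -7
a trialkylamine: pKₐ(R'₃NH⁺) ≈ 10.7
methoxide: pKₐ(CH₃OH) ≈ 15.5
methyl carbanion: pKₐ(CH₄) ≈ 48
Listed from poorest to best leaving group as asked.

methyl carbanion < methoxide < a trialkylamine < a dialkyl sulfide < triflate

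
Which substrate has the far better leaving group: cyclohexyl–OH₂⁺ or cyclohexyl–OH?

From cyclohexyl–OH the departing group would be OH⁻ (pKₐ(H₂O) ≈ 15.7). Strong base; essentially never leaves without prior activation.
From cyclohexyl–OH₂⁺ the leaving group is H₂O (pKₐ(H₃O⁺) ≈ -1.7). Neutral; leaves from a protonated alcohol (R–OH₂⁺).
(In practice cyclohexyl–OH₂⁺ is made from cyclohexyl–OH by protonation with strong acid, converting the leaving group from hydroxide to neutral water.)

cyclohexyl–OH₂⁺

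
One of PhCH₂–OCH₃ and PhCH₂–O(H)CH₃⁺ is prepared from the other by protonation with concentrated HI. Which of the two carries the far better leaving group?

PhCH₂–O(H)CH₃⁺

From PhCH₂–OCH₃ the departing group would be CH₃O⁻ (pKₐ(CH₃OH) ≈ 15.5). Strong base; alkoxides do not leave unassisted.
From PhCH₂–O(H)CH₃⁺ the leaving group is R'OH (pKₐ(R'OH₂⁺) ≈ -2.4). Neutral; leaves from a protonated ether (an oxonium ion, R–O(H)R'⁺).
Protonation with concentrated HI works by allowing neutral methanol, rather than methoxide, to depart, making PhCH₂–O(H)CH₃⁺ enormously more reactive.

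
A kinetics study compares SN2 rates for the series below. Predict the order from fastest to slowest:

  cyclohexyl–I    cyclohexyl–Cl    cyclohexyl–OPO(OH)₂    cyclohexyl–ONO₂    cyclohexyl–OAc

cyclohexyl–I > cyclohexyl–Cl > cyclohexyl–ONO₂ > cyclohexyl–OPO(OH)₂ > cyclohexyl–OAc

With the same alkyl group throughout, only the leaving group differentiates the rates.
Leaving-group ability tracks the stability of the departed species; conjugate-acid pKₐ is the usual yardstick (lower pKₐ → better LG).
cyclohexyl–I loses I⁻: pKₐ(HI) ≈ -10
cyclohexyl–Cl loses Cl⁻: pKₐ(HCl) ≈ -7
cyclohexyl–ONO₂ loses NO₃⁻: pKₐ(HNO₃) ≈ -1.3
cyclohexyl–OPO(OH)₂ loses H₂PO₄⁻: pKₐ(H₃PO₄) ≈ 2.1
cyclohexyl–OAc loses AcO⁻: pKₐ(CH₃COOH) ≈ 4.8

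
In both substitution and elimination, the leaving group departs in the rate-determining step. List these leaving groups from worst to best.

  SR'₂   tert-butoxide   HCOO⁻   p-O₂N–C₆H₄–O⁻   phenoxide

tert-butoxide < phenoxide < p-O₂N–C₆H₄–O⁻ < HCOO⁻ < SR'₂

Leaving-group ability tracks the stability of the departed species; conjugate-acid pKₐ is the usual yardstick (lower pKₐ → better LG).
SR'₂: pKₐ(R'₂SH⁺) ≈ -7 — neutral; leaves from a sulfonium salt (R–SR'₂⁺)
HCOO⁻: pKₐ(HCOOH) ≈ 3.8 — resonance-stabilised carboxylate
p-O₂N–C₆H₄–O⁻: pKₐ(p-nitrophenol) ≈ 7.2
phenoxide: pKₐ(C₆H₅OH (phenol)) ≈ 10
tert-butoxide: pKₐ(t-BuOH) ≈ 18 — bulky, strongly basic alkoxide
Listed from poorest to best leaving group as asked.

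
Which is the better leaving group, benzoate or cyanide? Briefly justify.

benzoate is the better leaving group.
pKₐ(C₆H₅COOH) ≈ 4.2 versus pKₐ(HCN) ≈ 9.2: benzoate is the much weaker base.
Aryl carboxylate.

benzoate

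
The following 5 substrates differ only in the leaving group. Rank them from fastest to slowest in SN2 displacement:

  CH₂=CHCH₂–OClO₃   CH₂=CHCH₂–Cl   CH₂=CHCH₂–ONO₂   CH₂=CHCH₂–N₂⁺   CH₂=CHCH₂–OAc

Identical carbon frameworks mean the comparison reduces to leaving-group quality.
Leaving-group ability tracks the stability of the departed species; conjugate-acid pKₐ is the usual yardstick (lower pKₐ → better LG).
CH₂=CHCH₂–N₂⁺ loses N₂: no meaningful conjugate acid; N₂ departs as an exceptionally stable neutral molecule
CH₂=CHCH₂–OClO₃ loses ClO₄⁻: pKₐ(HClO₄) ≈ -10
CH₂=CHCH₂–Cl loses Cl⁻: pKₐ(HCl) ≈ -7
CH₂=CHCH₂–ONO₂ loses NO₃⁻: pKₐ(HNO₃) ≈ -1.3
CH₂=CHCH₂–OAc loses AcO⁻: pKₐ(CH₃COOH) ≈ 4.8

CH₂=CHCH₂–N₂⁺ > CH₂=CHCH₂–OClO₃ > CH₂=CHCH₂–Cl > CH₂=CHCH₂–ONO₂ > CH₂=CHCH₂–OAc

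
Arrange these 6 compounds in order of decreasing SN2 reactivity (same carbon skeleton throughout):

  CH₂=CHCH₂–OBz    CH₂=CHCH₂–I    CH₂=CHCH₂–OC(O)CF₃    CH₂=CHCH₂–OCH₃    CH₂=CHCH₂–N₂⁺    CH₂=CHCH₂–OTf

CH₂=CHCH₂–N₂⁺ > CH₂=CHCH₂–OTf > CH₂=CHCH₂–I > CH₂=CHCH₂–OC(O)CF₃ > CH₂=CHCH₂–OBz > CH₂=CHCH₂–OCH₃

Same R in every case — rank the leaving groups.
Leaving-group ability tracks the stability of the departed species; conjugate-acid pKₐ is the usual yardstick (lower pKₐ → better LG).
CH₂=CHCH₂–N₂⁺ loses N₂: no meaningful conjugate acid; N₂ departs as an exceptionally stable neutral molecule
CH₂=CHCH₂–OTf loses OTf⁻: pKₐ(CF₃SO₃H (triflic acid)) ≈ -14
CH₂=CHCH₂–I loses I⁻: pKₐ(HI) ≈ -10
CH₂=CHCH₂–OC(O)CF₃ loses CF₃COO⁻: pKₐ(CF₃COOH) ≈ 0.2
CH₂=CHCH₂–OBz loses PhCOO⁻: pKₐ(C₆H₅COOH) ≈ 4.2
CH₂=CHCH₂–OCH₃ loses CH₃O⁻: pKₐ(CH₃OH) ≈ 15.5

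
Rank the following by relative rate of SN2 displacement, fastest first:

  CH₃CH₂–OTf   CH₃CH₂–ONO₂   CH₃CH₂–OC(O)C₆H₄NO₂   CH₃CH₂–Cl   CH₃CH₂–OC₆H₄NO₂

CH₃CH₂–OTf > CH₃CH₂–Cl > CH₃CH₂–ONO₂ > CH₃CH₂–OC(O)C₆H₄NO₂ > CH₃CH₂–OC₆H₄NO₂

The skeletons are identical, so relative rate is governed entirely by leaving-group ability.
Rank by basicity of the departing species: weakest base leaves most easily.
CH₃CH₂–OTf loses OTf⁻: pKₐ(CF₃SO₃H (triflic acid)) ≈ -14
CH₃CH₂–Cl loses Cl⁻: pKₐ(HCl) ≈ -7
CH₃CH₂–ONO₂ loses NO₃⁻: pKₐ(HNO₃) ≈ -1.3
CH₃CH₂–OC(O)C₆H₄NO₂ loses p-O₂N–C₆H₄–COO⁻: pKₐ(p-nitrobenzoic acid) ≈ 3.4
CH₃CH₂–OC₆H₄NO₂ loses p-O₂N–C₆H₄–O⁻: pKₐ(p-nitrophenol) ≈ 7.2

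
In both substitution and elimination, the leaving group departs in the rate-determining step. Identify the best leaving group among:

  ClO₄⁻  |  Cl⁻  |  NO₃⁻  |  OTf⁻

OTf⁻

OTf⁻: pKₐ(CF₃SO₃H (triflic acid)) ≈ -14
ClO₄⁻: pKₐ(HClO₄) ≈ -10
Cl⁻: pKₐ(HCl) ≈ -7
NO₃⁻: pKₐ(HNO₃) ≈ -1.3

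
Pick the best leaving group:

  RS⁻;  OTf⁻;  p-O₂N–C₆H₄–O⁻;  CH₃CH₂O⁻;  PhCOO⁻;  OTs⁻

OTf⁻

Leaving-group ability tracks the stability of the departed species; conjugate-acid pKₐ is the usual yardstick (lower pKₐ → better LG).
OTf⁻: pKₐ(CF₃SO₃H (triflic acid)) ≈ -14
OTs⁻: pKₐ(p-CH₃C₆H₄SO₃H (TsOH)) ≈ -2.8
PhCOO⁻: pKₐ(C₆H₅COOH) ≈ 4.2
p-O₂N–C₆H₄–O⁻: pKₐ(p-nitrophenol) ≈ 7.2
RS⁻: pKₐ(RSH (a thiol)) ≈ 10.5
CH₃CH₂O⁻: pKₐ(CH₃CH₂OH) ≈ 16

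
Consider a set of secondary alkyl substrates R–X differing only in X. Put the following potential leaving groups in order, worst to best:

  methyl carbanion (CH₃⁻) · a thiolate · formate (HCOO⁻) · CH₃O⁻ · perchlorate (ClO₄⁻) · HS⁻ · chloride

A good leaving group is a weak base: the lower the pKₐ of its conjugate acid, the more readily it departs.
perchlorate (ClO₄⁻): pKₐ(HClO₄) ≈ -10 — extremely weak base; rarely used for safety reasons
chloride: pKₐ(HCl) ≈ -7
formate (HCOO⁻): pKₐ(HCOOH) ≈ 3.8
HS⁻: pKₐ(H₂S) ≈ 7
a thiolate: pKₐ(RSH (a thiol)) ≈ 10.5 — moderately basic; rarely leaves without activation
CH₃O⁻: pKₐ(CH₃OH) ≈ 15.5
methyl carbanion (CH₃⁻): pKₐ(CH₄) ≈ 48 — unstabilised carbanion; the worst conceivable leaving group
Listed from poorest to best leaving group as asked.

methyl carbanion (CH₃⁻) < CH₃O⁻ < a thiolate < HS⁻ < formate (HCOO⁻) < chloride < perchlorate (ClO₄⁻)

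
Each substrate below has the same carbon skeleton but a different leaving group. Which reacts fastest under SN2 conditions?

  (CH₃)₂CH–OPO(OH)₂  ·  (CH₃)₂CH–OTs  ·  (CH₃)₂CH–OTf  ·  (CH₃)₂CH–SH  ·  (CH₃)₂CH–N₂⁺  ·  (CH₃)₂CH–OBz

(CH₃)₂CH–N₂⁺

The skeletons are identical, so relative rate is governed entirely by leaving-group ability.
Rank by basicity of the departing species: weakest base leaves most easily.
(CH₃)₂CH–N₂⁺ loses N₂: no meaningful conjugate acid; N₂ departs as an exceptionally stable neutral molecule
(CH₃)₂CH–OTf loses OTf⁻: pKₐ(CF₃SO₃H (triflic acid)) ≈ -14
(CH₃)₂CH–OTs loses OTs⁻: pKₐ(p-CH₃C₆H₄SO₃H (TsOH)) ≈ -2.8
(CH₃)₂CH–OPO(OH)₂ loses H₂PO₄⁻: pKₐ(H₃PO₄) ≈ 2.1
(CH₃)₂CH–OBz loses PhCOO⁻: pKₐ(C₆H₅COOH) ≈ 4.2
(CH₃)₂CH–SH loses HS⁻: pKₐ(H₂S) ≈ 7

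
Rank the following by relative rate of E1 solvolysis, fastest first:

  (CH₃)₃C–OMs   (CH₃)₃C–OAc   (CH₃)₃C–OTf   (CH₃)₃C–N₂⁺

(CH₃)₃C–N₂⁺ > (CH₃)₃C–OTf > (CH₃)₃C–OMs > (CH₃)₃C–OAc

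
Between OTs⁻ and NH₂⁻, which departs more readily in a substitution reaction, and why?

OTs⁻

OTs⁻ is the better leaving group.
pKₐ(p-CH₃C₆H₄SO₃H (TsOH)) ≈ -2.8 versus pKₐ(NH₃) ≈ 38: OTs⁻ is the much weaker base.
Resonance-delocalised arenesulfonate.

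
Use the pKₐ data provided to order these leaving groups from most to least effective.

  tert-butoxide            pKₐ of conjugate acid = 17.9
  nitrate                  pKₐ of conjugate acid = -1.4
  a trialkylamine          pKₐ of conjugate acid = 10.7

nitrate > a trialkylamine > tert-butoxide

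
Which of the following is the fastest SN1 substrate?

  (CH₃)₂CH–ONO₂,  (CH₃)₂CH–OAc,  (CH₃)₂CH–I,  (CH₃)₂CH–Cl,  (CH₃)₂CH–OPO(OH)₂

Same R in every case — rank the leaving groups.
The more stable X⁻ (or X) is on its own — i.e. the weaker a base it is — the better a leaving group it makes.
(CH₃)₂CH–I loses I⁻: pKₐ(HI) ≈ -10
(CH₃)₂CH–Cl loses Cl⁻: pKₐ(HCl) ≈ -7
(CH₃)₂CH–ONO₂ loses NO₃⁻: pKₐ(HNO₃) ≈ -1.3
(CH₃)₂CH–OPO(OH)₂ loses H₂PO₄⁻: pKₐ(H₃PO₄) ≈ 2.1
(CH₃)₂CH–OAc loses AcO⁻: pKₐ(CH₃COOH) ≈ 4.8

(CH₃)₂CH–I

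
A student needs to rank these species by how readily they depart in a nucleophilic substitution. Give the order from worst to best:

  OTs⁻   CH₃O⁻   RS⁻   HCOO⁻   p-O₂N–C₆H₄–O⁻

CH₃O⁻ < RS⁻ < p-O₂N–C₆H₄–O⁻ < HCOO⁻ < OTs⁻

OTs⁻: pKₐ(p-CH₃C₆H₄SO₃H (TsOH)) ≈ -2.8
HCOO⁻: pKₐ(HCOOH) ≈ 3.8
p-O₂N–C₆H₄–O⁻: pKₐ(p-nitrophenol) ≈ 7.2
RS⁻: pKₐ(RSH (a thiol)) ≈ 10.5
CH₃O⁻: pKₐ(CH₃OH) ≈ 15.5
Reversing gives the worst-to-best order requested.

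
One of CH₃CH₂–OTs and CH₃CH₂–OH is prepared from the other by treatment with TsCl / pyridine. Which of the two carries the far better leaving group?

CH₃CH₂–OTs

From CH₃CH₂–OH the departing group would be OH⁻ (pKₐ(H₂O) ≈ 15.7). Strong base; essentially never leaves without prior activation.
From CH₃CH₂–OTs the leaving group is OTs⁻ (pKₐ(p-CH₃C₆H₄SO₃H (TsOH)) ≈ -2.8). Resonance-delocalised arenesulfonate.
Treatment with TsCl / pyridine works by converting the hydroxyl into a tosylate, making CH₃CH₂–OTs enormously more reactive.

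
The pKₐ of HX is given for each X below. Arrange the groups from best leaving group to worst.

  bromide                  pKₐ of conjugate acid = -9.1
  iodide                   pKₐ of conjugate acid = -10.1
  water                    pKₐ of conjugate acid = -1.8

Lower conjugate-acid pKₐ ⇒ weaker base ⇒ better leaving group.
Sorting by the given values: iodide (-10.1), bromide (-9.1), water (-1.8).

iodide > bromide > water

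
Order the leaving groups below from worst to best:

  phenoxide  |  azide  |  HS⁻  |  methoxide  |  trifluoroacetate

methoxide < phenoxide < HS⁻ < azide < trifluoroacetate

A good leaving group is a weak base: the lower the pKₐ of its conjugate acid, the more readily it departs.
trifluoroacetate: pKₐ(CF₃COOH) ≈ 0.2
azide: pKₐ(HN₃) ≈ 4.7
HS⁻: pKₐ(H₂S) ≈ 7
phenoxide: pKₐ(C₆H₅OH (phenol)) ≈ 10
methoxide: pKₐ(CH₃OH) ≈ 15.5
Listed from poorest to best leaving group as asked.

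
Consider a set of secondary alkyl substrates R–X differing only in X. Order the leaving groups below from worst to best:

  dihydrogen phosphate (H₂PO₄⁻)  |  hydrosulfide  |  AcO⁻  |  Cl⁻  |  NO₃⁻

A good leaving group is a weak base: the lower the pKₐ of its conjugate acid, the more readily it departs.
Cl⁻: pKₐ(HCl) ≈ -7 — moderately weak base
NO₃⁻: pKₐ(HNO₃) ≈ -1.3 — resonance-delocalised over three oxygens
dihydrogen phosphate (H₂PO₄⁻): pKₐ(H₃PO₄) ≈ 2.1 — moderate base; biological leaving group after further activation
AcO⁻: pKₐ(CH₃COOH) ≈ 4.8
hydrosulfide: pKₐ(H₂S) ≈ 7
Listed from poorest to best leaving group as asked.

hydrosulfide < AcO⁻ < dihydrogen phosphate (H₂PO₄⁻) < NO₃⁻ < Cl⁻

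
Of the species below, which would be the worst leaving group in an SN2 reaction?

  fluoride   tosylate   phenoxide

phenoxide

Rank by basicity of the departing species: weakest base leaves most easily.
tosylate: pKₐ(p-CH₃C₆H₄SO₃H (TsOH)) ≈ -2.8
fluoride: pKₐ(HF) ≈ 3.2
phenoxide: pKₐ(C₆H₅OH (phenol)) ≈ 10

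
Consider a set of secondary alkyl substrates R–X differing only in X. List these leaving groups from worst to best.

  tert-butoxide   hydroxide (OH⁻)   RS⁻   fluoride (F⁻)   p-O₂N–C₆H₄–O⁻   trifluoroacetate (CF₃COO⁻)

trifluoroacetate (CF₃COO⁻): pKₐ(CF₃COOH) ≈ 0.2
fluoride (F⁻): pKₐ(HF) ≈ 3.2 — small and strongly basic; the poor halide leaving group
p-O₂N–C₆H₄–O⁻: pKₐ(p-nitrophenol) ≈ 7.2 — nitro group delocalises the charge; the classic chromogenic LG
RS⁻: pKₐ(RSH (a thiol)) ≈ 10.5
hydroxide (OH⁻): pKₐ(H₂O) ≈ 15.7 — strong base; essentially never leaves without prior activation
tert-butoxide: pKₐ(t-BuOH) ≈ 18 — bulky, strongly basic alkoxide
The question asks for worst first, so the sequence is read in increasing leaving-group ability.

tert-butoxide < hydroxide (OH⁻) < RS⁻ < p-O₂N–C₆H₄–O⁻ < fluoride (F⁻) < trifluoroacetate (CF₃COO⁻)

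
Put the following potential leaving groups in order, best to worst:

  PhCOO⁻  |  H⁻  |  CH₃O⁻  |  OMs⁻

OMs⁻ > PhCOO⁻ > CH₃O⁻ > H⁻

OMs⁻: pKₐ(CH₃SO₃H (MsOH)) ≈ -1.9
PhCOO⁻: pKₐ(C₆H₅COOH) ≈ 4.2 — aryl carboxylate
CH₃O⁻: pKₐ(CH₃OH) ≈ 15.5 — strong base; alkoxides do not leave unassisted
H⁻: pKₐ(H₂) ≈ 36 — extremely strong base; leaves only in special hydride-transfer contexts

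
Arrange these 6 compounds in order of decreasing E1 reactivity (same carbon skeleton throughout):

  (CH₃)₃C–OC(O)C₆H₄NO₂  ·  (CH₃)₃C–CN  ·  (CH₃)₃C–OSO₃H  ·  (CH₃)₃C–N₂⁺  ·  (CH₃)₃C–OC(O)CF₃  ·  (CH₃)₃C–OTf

(CH₃)₃C–N₂⁺ > (CH₃)₃C–OTf > (CH₃)₃C–OSO₃H > (CH₃)₃C–OC(O)CF₃ > (CH₃)₃C–OC(O)C₆H₄NO₂ > (CH₃)₃C–CN

Identical carbon frameworks mean the comparison reduces to leaving-group quality.
The more stable X⁻ (or X) is on its own — i.e. the weaker a base it is — the better a leaving group it makes.
(CH₃)₃C–N₂⁺ loses N₂: no meaningful conjugate acid; N₂ departs as an exceptionally stable neutral molecule
(CH₃)₃C–OTf loses OTf⁻: pKₐ(CF₃SO₃H (triflic acid)) ≈ -14
(CH₃)₃C–OSO₃H loses HSO₄⁻: pKₐ(H₂SO₄) ≈ -3
(CH₃)₃C–OC(O)CF₃ loses CF₃COO⁻: pKₐ(CF₃COOH) ≈ 0.2
(CH₃)₃C–OC(O)C₆H₄NO₂ loses p-O₂N–C₆H₄–COO⁻: pKₐ(p-nitrobenzoic acid) ≈ 3.4
(CH₃)₃C–CN loses CN⁻: pKₐ(HCN) ≈ 9.2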